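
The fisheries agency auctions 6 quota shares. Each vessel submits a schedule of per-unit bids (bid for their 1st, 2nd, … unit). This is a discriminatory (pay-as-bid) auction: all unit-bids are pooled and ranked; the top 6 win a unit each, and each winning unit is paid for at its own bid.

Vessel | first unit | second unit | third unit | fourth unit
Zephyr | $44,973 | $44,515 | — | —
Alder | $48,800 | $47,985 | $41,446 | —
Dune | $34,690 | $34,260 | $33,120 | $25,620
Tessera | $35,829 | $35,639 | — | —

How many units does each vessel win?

Alder 3, Tessera 1, Zephyr 2

Pooled unit-bids ranked (top 6): 48,800 (Alder-1), 47,985 (Alder-2), 44,973 (Zephyr-1), 44,515 (Zephyr-2), 41,446 (Alder-3), 35,829 (Tessera-1)
Next rejected bid: $35,639 (not a price — pay-as-bid).
Allocation: Alder 3, Tessera 1, Zephyr 2.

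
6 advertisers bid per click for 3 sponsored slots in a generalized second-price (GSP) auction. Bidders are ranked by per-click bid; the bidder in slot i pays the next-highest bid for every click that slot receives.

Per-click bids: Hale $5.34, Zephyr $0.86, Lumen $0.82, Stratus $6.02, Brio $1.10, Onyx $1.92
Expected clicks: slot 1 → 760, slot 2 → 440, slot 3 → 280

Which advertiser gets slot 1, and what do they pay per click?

Stratus; $5.34 per click

Ranked by bid: $6.02 (Stratus) > $5.34 (Hale) > $1.92 (Onyx) > $1.10 (Brio) > …
Slot 1 goes to the first-ranked bidder, Stratus, who pays the next bid down: $5.34/click.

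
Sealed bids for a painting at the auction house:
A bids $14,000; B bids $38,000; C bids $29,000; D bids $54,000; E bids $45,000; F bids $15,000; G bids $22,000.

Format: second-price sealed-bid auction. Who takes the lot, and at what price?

Bids in order: 54,000 (D) > 45,000 (E) > 38,000 (B) > 29,000 (C) > 22,000 (G) > 15,000 (F) > …
Second-price: D pays E's bid of $45,000.

D pays $45,000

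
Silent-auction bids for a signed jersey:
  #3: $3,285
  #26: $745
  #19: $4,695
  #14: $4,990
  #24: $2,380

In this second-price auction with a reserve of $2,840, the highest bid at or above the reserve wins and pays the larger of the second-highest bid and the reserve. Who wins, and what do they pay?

#14 pays $4,695

Bids in order: 4,990 (#14) > 4,695 (#19) > 3,285 (#3) > 2,380 (#24) > 745 (#26)
#14 has the top bid at or above the reserve ($4,990).
Second-highest bid $4,695 exceeds the reserve $2,840 → payment $4,695.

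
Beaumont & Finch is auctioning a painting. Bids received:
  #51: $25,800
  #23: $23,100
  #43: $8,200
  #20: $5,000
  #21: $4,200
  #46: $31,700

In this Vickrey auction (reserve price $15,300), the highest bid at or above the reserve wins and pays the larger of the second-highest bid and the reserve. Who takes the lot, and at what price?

#46 pays $25,800

Sorting bids: 31,700 (#46) > 25,800 (#51) > 23,100 (#23) > 8,200 (#43) > 5,000 (#20) > 4,200 (#21)
Highest eligible bid: #46 at $31,700.
Second-highest bid $25,800 exceeds the reserve $15,300 → payment $25,800.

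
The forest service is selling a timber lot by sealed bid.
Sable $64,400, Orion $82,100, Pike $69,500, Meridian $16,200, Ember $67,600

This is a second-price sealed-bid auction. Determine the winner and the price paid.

Sorting bids: 82,100 (Orion) > 69,500 (Pike) > 67,600 (Ember) > 64,400 (Sable) > 16,200 (Meridian)
Second-price: Orion pays Pike's bid of $69,500.

Orion pays $69,500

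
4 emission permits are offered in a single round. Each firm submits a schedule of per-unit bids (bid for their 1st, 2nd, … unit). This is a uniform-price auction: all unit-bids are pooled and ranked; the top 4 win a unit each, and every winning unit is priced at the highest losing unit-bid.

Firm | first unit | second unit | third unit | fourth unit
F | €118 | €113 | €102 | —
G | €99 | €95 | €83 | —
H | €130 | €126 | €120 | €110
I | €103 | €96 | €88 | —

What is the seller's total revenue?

Total revenue: €452

Merging the schedules and taking the best 4: 130 (H-1), 126 (H-2), 120 (H-3), 118 (F-1)
The (k+1)-th unit-bid is €113.
Allocation: F 1, H 3. Every unit priced at €113.
Revenue = 4 × 113 = €452.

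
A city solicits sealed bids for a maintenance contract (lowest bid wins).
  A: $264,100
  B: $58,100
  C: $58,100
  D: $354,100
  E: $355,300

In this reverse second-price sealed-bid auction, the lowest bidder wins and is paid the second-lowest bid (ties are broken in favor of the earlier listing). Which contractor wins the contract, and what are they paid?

Reverse second-price sealed-bid auction: the lowest bidder wins and is paid the second-lowest bid.
Bids ranked: 58,100 (B) < 58,100 (C) < 264,100 (A) < 354,100 (D) < 355,300 (E)
B and C tie at $58,100; tie-break gives it to B.
Second-price: B is paid C's bid of $58,100.

B is paid $58,100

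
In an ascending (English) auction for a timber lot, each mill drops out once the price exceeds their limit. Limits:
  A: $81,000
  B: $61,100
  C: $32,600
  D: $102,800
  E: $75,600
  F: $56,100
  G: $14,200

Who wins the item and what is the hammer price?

Limits ranked: 102,800 (D) > 81,000 (A) > 75,600 (E) > 61,100 (B) > 56,100 (F) > 32,600 (C) > …
A is the last rival to drop out, at $81,000; D remains and wins at that price.

D wins at $81,000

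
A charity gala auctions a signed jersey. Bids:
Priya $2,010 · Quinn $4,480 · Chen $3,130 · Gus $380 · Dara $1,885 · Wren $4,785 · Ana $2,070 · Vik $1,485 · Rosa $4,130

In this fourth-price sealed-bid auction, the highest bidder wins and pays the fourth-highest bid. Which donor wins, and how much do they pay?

Wren pays $3,130

Rule: the highest bidder wins and pays the fourth-highest bid.
Bids in order: 4,785 (Wren) > 4,480 (Quinn) > 4,130 (Rosa) > 3,130 (Chen) > 2,070 (Ana) > 2,010 (Priya) > …
Wren is highest; pays the fourth-highest bid, $3,130.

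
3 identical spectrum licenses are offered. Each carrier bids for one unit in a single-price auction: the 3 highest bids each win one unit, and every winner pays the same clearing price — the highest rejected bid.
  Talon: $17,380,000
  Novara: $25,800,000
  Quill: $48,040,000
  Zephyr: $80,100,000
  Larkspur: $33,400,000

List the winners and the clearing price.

Zephyr, Quill, Larkspur; each pays $25,800,000

Sorting: 80,100,000 (Zephyr), 48,040,000 (Quill), 33,400,000 (Larkspur), 25,800,000 (Novara), 17,380,000 (Talon)
Winners (3 units): Zephyr, Quill, Larkspur.
Clearing price = highest rejected bid = $25,800,000.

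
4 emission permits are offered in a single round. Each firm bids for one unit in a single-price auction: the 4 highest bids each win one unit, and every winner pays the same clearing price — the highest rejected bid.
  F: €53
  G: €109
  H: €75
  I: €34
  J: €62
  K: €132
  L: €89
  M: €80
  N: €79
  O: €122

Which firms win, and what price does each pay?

K, O, G, L; each pays €80

Ordering the bids: 132 (K), 122 (O), 109 (G), 89 (L), 80 (M), 79 (N), …
The 4 highest are K, O, G, L.
Clearing price = highest rejected bid = €80.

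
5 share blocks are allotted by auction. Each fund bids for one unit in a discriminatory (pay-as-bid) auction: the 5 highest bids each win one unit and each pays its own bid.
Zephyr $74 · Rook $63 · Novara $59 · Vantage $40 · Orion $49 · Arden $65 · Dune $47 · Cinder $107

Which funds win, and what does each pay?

Bids ranked high→low: 107 (Cinder), 74 (Zephyr), 65 (Arden), 63 (Rook), 59 (Novara), 49 (Orion), 47 (Dune), …
The 5 highest are Cinder, Zephyr, Arden, Rook, Novara.
Each winner pays its own bid: Cinder $107, Zephyr $74, Arden $65, Rook $63, Novara $59.

Cinder $107, Zephyr $74, Arden $65, Rook $63, Novara $59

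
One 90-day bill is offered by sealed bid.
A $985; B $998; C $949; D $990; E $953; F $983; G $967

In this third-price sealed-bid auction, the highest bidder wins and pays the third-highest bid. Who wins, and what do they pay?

B pays $985

Bids ranked: 998 (B) > 990 (D) > 985 (A) > 983 (F) > 967 (G) > 953 (E) > …
B is highest; pays the third-highest bid, $985.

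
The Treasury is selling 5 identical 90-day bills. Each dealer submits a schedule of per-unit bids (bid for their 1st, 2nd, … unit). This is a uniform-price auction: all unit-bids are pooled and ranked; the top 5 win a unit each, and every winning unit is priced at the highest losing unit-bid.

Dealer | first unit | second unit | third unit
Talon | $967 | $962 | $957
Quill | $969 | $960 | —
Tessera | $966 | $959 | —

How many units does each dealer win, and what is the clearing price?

Merging the schedules and taking the best 5: 969 (Quill-1), 967 (Talon-1), 966 (Tessera-1), 962 (Talon-2), 960 (Quill-2)
First bid not allocated: $959.
Allocation: Quill 2, Talon 2, Tessera 1.

Quill 2, Talon 2, Tessera 1; clearing price $959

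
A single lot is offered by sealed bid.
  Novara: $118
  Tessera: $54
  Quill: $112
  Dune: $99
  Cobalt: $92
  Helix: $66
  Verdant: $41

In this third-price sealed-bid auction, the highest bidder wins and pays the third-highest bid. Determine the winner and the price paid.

Rule: the highest bidder wins and pays the third-highest bid.
Sorting bids: 118 (Novara) > 112 (Quill) > 99 (Dune) > 92 (Cobalt) > 66 (Helix) > 54 (Tessera) > …
Novara is highest; pays the third-highest bid, $99.

Novara pays $99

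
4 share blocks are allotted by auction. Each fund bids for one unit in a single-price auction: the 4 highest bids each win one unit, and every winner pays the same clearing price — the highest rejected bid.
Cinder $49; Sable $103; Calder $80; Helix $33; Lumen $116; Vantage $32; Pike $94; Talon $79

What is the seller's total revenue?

Bids ranked high→low: 116 (Lumen), 103 (Sable), 94 (Pike), 80 (Calder), 79 (Talon), 49 (Cinder), …
Winners (4 units): Lumen, Sable, Pike, Calder.
First losing bid is Talon's $79, which sets the uniform price.
Total revenue = 4 × $79 = $316.

Total revenue: $316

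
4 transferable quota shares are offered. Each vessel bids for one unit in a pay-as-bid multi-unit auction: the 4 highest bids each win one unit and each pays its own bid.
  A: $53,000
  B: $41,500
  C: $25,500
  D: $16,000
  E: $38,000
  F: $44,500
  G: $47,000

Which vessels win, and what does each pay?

A $53,000, G $47,000, F $44,500, B $41,500

Ordering the bids: 53,000 (A), 47,000 (G), 44,500 (F), 41,500 (B), 38,000 (E), 25,500 (C), …
Top 4: A, G, F, B.
Each winner pays its own bid: A $53,000, G $47,000, F $44,500, B $41,500.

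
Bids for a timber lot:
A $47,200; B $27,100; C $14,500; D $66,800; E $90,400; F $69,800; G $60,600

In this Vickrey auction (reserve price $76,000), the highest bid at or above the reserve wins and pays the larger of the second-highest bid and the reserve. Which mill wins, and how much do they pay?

E pays $76,000

Bids in order: 90,400 (E) > 69,800 (F) > 66,800 (D) > 60,600 (G) > 47,200 (A) > 27,100 (B) > …
E has the top bid at or above the reserve ($90,400).
Second-highest bid $69,800 is below the reserve $76,000, so the reserve binds → payment $76,000.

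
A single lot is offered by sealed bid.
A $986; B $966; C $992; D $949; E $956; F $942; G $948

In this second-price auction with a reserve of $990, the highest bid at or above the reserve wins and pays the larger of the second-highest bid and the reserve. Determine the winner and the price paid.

Rule: the highest bid at or above the reserve wins and pays the larger of the second-highest bid and the reserve.
Bids ranked: 992 (C) > 986 (A) > 966 (B) > 956 (E) > 949 (D) > 948 (G) > …
C has the top bid at or above the reserve ($992).
Second-highest bid $986 is below the reserve $990, so the reserve binds → payment $990.

C pays $990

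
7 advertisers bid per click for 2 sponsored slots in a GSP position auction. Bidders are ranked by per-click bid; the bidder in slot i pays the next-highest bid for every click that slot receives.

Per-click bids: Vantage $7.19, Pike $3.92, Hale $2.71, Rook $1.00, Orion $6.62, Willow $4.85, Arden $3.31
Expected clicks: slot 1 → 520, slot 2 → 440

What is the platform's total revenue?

Per-click bids in order: $7.19 (Vantage) > $6.62 (Orion) > $4.85 (Willow) > …
Slot 1: Vantage pays $6.62 × 520 = $3442.40
Slot 2: Orion pays $4.85 × 440 = $2134.00
Total = $5576.40

Total revenue: $5576.40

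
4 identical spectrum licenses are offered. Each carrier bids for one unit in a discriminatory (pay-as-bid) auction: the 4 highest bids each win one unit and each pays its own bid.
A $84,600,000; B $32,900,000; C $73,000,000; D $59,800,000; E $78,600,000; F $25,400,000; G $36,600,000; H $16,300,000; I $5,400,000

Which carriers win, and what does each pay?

Bids ranked high→low: 84,600,000 (A), 78,600,000 (E), 73,000,000 (C), 59,800,000 (D), 36,600,000 (G), 32,900,000 (B), …
The 4 highest are A, E, C, D.
Each winner pays its own bid: A $84,600,000, E $78,600,000, C $73,000,000, D $59,800,000.

A $84,600,000, E $78,600,000, C $73,000,000, D $59,800,000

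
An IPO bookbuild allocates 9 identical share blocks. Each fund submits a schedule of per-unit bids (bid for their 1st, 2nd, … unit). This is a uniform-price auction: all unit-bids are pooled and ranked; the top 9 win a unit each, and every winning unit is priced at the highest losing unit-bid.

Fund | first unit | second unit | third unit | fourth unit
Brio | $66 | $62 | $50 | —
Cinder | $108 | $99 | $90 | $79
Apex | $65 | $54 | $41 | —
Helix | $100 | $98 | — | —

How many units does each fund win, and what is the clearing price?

Apex 1, Brio 2, Cinder 4, Helix 2; clearing price $54

Merging the schedules and taking the best 9: 108 (Cinder-1), 100 (Helix-1), 99 (Cinder-2), 98 (Helix-2), 90 (Cinder-3), 79 (Cinder-4), 66 (Brio-1), 65 (Apex-1), 62 (Brio-2)
First bid not allocated: $54.
Allocation: Apex 1, Brio 2, Cinder 4, Helix 2.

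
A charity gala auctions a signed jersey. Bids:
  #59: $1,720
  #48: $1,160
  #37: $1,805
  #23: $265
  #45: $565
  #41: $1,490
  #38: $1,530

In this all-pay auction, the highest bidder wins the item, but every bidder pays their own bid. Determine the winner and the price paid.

#37 pays $1,805

Bids ranked: 1,805 (#37) > 1,720 (#59) > 1,530 (#38) > 1,490 (#41) > 1,160 (#48) > 565 (#45) > …
#37 wins with the top bid; all bids are sunk regardless.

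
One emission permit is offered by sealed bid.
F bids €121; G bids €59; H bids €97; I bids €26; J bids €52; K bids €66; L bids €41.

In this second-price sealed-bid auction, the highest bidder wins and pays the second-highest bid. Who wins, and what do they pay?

Sorting bids: 121 (F) > 97 (H) > 66 (K) > 59 (G) > 52 (J) > 41 (L) > …
F is highest; pays the second-highest bid, €97.

F pays €97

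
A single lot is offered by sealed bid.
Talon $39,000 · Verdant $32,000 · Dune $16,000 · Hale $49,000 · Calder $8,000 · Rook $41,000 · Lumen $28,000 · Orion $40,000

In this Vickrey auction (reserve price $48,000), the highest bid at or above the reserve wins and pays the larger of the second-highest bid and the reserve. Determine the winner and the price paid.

Hale pays $48,000

Sorting bids: 49,000 (Hale) > 41,000 (Rook) > 40,000 (Orion) > 39,000 (Talon) > 32,000 (Verdant) > 28,000 (Lumen) > …
Highest eligible bid: Hale at $49,000.
Second-highest bid $41,000 is below the reserve $48,000, so the reserve binds → payment $48,000.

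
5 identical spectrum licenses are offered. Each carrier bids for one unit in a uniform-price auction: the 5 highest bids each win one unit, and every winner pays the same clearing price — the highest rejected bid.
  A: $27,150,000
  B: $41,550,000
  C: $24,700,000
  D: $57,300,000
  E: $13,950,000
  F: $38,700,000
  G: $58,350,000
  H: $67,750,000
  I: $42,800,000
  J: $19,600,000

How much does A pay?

Ordering the bids: 67,750,000 (H), 58,350,000 (G), 57,300,000 (D), 42,800,000 (I), 41,550,000 (B), 38,700,000 (F), 27,150,000 (A), …
Winners (5 units): H, G, D, I, B.
First losing bid is F's $38,700,000, which sets the uniform price.
A does not win → pays $0.

A pays $0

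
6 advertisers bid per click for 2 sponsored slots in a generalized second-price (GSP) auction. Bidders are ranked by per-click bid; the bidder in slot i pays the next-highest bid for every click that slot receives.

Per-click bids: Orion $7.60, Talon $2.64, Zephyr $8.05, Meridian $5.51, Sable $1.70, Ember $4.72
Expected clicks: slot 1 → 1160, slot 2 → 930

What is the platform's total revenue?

Total revenue: $13940.30

Per-click bids in order: $8.05 (Zephyr) > $7.60 (Orion) > $5.51 (Meridian) > …
Slot 1: Zephyr pays $7.60 × 1160 = $8816.00
Slot 2: Orion pays $5.51 × 930 = $5124.30
Total = $13940.30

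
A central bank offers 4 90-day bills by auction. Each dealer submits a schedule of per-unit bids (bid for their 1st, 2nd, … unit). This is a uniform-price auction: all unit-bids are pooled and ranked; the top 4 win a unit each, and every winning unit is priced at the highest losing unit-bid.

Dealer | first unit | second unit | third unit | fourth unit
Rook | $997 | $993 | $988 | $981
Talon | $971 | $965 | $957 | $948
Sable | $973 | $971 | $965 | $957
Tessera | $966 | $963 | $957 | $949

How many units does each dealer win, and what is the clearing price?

Pooled unit-bids ranked (top 4): 997 (Rook-1), 993 (Rook-2), 988 (Rook-3), 981 (Rook-4)
Highest rejected unit-bid = $973.
Allocation: Rook 4.

Rook 4; clearing price $973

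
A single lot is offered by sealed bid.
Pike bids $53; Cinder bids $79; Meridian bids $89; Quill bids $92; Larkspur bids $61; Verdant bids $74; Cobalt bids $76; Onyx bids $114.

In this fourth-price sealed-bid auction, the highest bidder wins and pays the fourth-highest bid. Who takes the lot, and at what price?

Onyx pays $79

Rule: the highest bidder wins and pays the fourth-highest bid.
Bids ranked: 114 (Onyx) > 92 (Quill) > 89 (Meridian) > 79 (Cinder) > 76 (Cobalt) > 74 (Verdant) > …
Onyx wins; payment is bid #4 in the ranking = $79.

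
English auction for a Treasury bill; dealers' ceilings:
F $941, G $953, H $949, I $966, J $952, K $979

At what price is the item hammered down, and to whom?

Sorting limits: 979 (K) > 966 (I) > 953 (G) > 952 (J) > 949 (H) > 941 (F)
Once the price passes $966, only K is left; the hammer falls at I's limit of $966.

K wins at $966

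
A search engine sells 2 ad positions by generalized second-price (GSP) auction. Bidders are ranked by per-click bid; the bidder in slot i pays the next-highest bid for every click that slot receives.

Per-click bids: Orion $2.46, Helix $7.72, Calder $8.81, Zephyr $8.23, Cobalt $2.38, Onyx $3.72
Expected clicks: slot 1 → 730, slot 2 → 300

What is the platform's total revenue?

Ranked by bid: $8.81 (Calder) > $8.23 (Zephyr) > $7.72 (Helix) > …
Slot 1: Calder pays $8.23 × 730 = $6007.90
Slot 2: Zephyr pays $7.72 × 300 = $2316.00
Total = $8323.90

Total revenue: $8323.90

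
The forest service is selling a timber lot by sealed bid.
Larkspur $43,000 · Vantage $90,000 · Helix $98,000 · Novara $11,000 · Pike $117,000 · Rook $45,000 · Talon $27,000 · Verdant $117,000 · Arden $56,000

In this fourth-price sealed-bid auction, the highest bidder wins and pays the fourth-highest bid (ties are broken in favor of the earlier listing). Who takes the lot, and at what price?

Fourth-price sealed-bid auction: the highest bidder wins and pays the fourth-highest bid.
Bids in order: 117,000 (Pike) > 117,000 (Verdant) > 98,000 (Helix) > 90,000 (Vantage) > 56,000 (Arden) > 45,000 (Rook) > …
Tie at $117,000 → Pike wins by tie-break.
Pike is highest; pays the fourth-highest bid, $90,000.

Pike pays $90,000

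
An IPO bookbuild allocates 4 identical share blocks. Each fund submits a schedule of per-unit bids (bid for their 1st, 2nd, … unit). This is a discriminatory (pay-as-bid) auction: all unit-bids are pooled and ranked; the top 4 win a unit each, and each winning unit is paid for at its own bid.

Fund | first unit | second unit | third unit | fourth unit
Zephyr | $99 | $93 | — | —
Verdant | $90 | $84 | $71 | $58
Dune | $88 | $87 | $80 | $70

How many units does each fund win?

Dune 1, Verdant 1, Zephyr 2

All unit-bids, highest first — top 4: 99 (Zephyr-1), 93 (Zephyr-2), 90 (Verdant-1), 88 (Dune-1)
Next rejected bid: $87 (not a price — pay-as-bid).
Allocation: Dune 1, Verdant 1, Zephyr 2.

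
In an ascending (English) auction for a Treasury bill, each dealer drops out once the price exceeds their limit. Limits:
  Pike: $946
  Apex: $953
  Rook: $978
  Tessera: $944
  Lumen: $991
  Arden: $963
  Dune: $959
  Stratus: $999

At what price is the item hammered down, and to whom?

Sorting limits: 999 (Stratus) > 991 (Lumen) > 978 (Rook) > 963 (Arden) > 959 (Dune) > 953 (Apex) > …
Bidding ends when Lumen exits at $991; Stratus takes it.

Stratus wins at $991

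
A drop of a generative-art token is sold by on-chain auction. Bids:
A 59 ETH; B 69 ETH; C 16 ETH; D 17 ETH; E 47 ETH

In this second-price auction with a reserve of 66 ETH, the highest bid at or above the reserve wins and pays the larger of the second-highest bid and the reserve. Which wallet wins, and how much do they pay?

Second-price auction with a reserve of 66 ETH: the highest bid at or above the reserve wins and pays the larger of the second-highest bid and the reserve.
Bids in order: 69 (B) > 59 (A) > 47 (E) > 17 (D) > 16 (C)
B has the top bid at or above the reserve (69 ETH).
max(second-highest 59 ETH, reserve 66 ETH) = 66 ETH.

B pays 66 ETH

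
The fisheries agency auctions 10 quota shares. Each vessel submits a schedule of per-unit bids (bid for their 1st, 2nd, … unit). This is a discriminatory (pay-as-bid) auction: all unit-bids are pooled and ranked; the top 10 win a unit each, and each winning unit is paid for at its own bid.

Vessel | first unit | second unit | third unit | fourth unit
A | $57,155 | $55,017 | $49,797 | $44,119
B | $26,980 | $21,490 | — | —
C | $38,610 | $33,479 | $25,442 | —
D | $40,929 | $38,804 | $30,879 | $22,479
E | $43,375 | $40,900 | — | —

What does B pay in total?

Merging the schedules and taking the best 10: 57,155 (A-1), 55,017 (A-2), 49,797 (A-3), 44,119 (A-4), 43,375 (E-1), 40,929 (D-1), 40,900 (E-2), 38,804 (D-2), 38,610 (C-1), 33,479 (C-2)
Next rejected bid: $30,879 (not a price — pay-as-bid).
B wins no units.

B pays $0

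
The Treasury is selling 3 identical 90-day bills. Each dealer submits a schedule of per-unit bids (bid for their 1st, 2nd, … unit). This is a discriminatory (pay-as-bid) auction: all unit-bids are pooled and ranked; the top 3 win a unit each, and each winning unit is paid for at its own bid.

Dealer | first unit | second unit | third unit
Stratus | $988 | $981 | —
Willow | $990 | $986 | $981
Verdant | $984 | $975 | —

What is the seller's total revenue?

All unit-bids, highest first — top 3: 990 (Willow-1), 988 (Stratus-1), 986 (Willow-2)
Next rejected bid: $984 (not a price — pay-as-bid).
Each winning unit pays its own bid.
Revenue = 990 + 988 + 986 = $2,964.

Total revenue: $2,964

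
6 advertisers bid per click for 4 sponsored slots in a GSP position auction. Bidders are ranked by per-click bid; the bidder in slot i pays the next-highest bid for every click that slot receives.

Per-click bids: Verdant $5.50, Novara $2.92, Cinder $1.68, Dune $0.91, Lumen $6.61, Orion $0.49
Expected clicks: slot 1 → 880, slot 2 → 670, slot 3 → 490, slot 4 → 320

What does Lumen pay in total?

Lumen pays $4840.00

Per-click bids in order: $6.61 (Lumen) > $5.50 (Verdant) > $2.92 (Novara) > $1.68 (Cinder) > $0.91 (Dune) > …
Lumen holds slot 1 → pays next bid $5.50 × 880 clicks = $4840.00.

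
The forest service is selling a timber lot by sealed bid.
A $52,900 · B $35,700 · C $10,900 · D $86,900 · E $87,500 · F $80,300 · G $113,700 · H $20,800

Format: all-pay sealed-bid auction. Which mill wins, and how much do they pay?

G pays $113,700

Sorting bids: 113,700 (G) > 87,500 (E) > 86,900 (D) > 80,300 (F) > 52,900 (A) > 35,700 (B) > …
G is highest and takes the item; every bidder forfeits their bid.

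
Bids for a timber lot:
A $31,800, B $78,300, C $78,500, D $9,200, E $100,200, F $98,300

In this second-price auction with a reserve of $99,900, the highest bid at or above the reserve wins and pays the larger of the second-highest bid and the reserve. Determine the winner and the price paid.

Second-price auction with a reserve of $99,900: the highest bid at or above the reserve wins and pays the larger of the second-highest bid and the reserve.
Sorting bids: 100,200 (E) > 98,300 (F) > 78,500 (C) > 78,300 (B) > 31,800 (A) > 9,200 (D)
Highest eligible bid: E at $100,200.
max(second-highest $98,300, reserve $99,900) = $99,900.

E pays $99,900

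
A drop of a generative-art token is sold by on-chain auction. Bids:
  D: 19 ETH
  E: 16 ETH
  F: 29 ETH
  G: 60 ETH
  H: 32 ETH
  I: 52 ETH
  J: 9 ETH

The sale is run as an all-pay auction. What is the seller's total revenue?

Bids in order: 60 (G) > 52 (I) > 32 (H) > 29 (F) > 19 (D) > 16 (E) > …
Every bidder forfeits their bid regardless of winning.
Revenue = 19 + 16 + 29 + 60 + 32 + 52 + 9 = 217 ETH.

Total revenue: 217 ETH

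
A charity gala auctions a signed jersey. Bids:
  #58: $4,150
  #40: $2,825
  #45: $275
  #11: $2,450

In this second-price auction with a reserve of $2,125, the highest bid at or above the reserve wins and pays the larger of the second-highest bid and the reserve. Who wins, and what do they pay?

#58 pays $2,825

Bids ranked: 4,150 (#58) > 2,825 (#40) > 2,450 (#11) > 275 (#45)
#58 has the top bid at or above the reserve ($4,150).
Second-highest bid $2,825 exceeds the reserve $2,125 → payment $2,825.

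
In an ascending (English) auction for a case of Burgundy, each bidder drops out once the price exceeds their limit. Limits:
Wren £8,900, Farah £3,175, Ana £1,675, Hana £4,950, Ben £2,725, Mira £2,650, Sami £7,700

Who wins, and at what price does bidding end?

Wren wins at £7,700

Open ascending-bid auction: the price rises until one bidder remains; the winner pays the price at which the last rival dropped out.
Sorting limits: 8,900 (Wren) > 7,700 (Sami) > 4,950 (Hana) > 3,175 (Farah) > 2,725 (Ben) > 2,650 (Mira) > …
Bidding ends when Sami exits at £7,700; Wren takes it.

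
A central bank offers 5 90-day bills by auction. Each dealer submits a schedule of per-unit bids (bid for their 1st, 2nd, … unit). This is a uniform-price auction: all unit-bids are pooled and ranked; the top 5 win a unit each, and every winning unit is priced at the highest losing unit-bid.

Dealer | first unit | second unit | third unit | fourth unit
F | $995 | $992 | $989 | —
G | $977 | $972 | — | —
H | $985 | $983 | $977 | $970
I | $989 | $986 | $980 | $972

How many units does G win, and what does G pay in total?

G: 0 units, pays $0

Merging the schedules and taking the best 5: 995 (F-1), 992 (F-2), 989 (F-3), 989 (I-1), 986 (I-2)
The (k+1)-th unit-bid is $985.
G wins 0 unit(s) at $985 each.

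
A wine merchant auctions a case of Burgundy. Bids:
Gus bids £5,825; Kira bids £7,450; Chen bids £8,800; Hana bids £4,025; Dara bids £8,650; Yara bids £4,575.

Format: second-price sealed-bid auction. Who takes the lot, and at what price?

Chen pays £8,650

Bids ranked: 8,800 (Chen) > 8,650 (Dara) > 7,450 (Kira) > 5,825 (Gus) > 4,575 (Yara) > 4,025 (Hana)
Chen is highest; pays the second-highest bid, £8,650.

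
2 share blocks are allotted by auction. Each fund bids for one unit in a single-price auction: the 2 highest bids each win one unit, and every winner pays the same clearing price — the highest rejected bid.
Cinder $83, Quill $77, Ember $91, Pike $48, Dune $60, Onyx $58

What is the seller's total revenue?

Sorting: 91 (Ember), 83 (Cinder), 77 (Quill), 60 (Dune), …
The 2 highest are Ember, Cinder.
Clearing price = highest rejected bid = $77.
Total revenue = 2 × $77 = $154.

Total revenue: $154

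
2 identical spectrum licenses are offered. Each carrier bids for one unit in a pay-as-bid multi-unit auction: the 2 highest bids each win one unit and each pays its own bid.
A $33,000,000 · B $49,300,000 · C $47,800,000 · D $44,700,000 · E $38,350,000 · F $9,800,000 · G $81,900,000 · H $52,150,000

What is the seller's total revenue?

Total revenue: $134,050,000

Sorting: 81,900,000 (G), 52,150,000 (H), 49,300,000 (B), 47,800,000 (C), …
Winners (2 units): G, H.
Total revenue = 81,900,000 + 52,150,000 = $134,050,000.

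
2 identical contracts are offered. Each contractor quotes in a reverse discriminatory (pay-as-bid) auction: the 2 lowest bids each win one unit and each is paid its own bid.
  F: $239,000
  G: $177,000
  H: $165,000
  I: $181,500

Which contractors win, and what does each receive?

H $165,000, G $177,000

Sorting: 165,000 (H), 177,000 (G), 181,500 (I), 239,000 (F)
Lowest 2: H, G.
Each winner is paid its own bid: H $165,000, G $177,000.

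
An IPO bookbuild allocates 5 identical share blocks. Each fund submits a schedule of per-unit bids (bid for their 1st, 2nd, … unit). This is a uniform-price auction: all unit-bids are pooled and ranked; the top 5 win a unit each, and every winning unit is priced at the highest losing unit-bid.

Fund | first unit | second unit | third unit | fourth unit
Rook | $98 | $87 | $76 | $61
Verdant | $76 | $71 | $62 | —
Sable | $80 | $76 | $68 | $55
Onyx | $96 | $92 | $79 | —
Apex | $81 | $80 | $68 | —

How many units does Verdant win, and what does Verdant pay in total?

Pooled unit-bids ranked (top 5): 98 (Rook-1), 96 (Onyx-1), 92 (Onyx-2), 87 (Rook-2), 81 (Apex-1)
The (k+1)-th unit-bid is $80.
Verdant wins 0 unit(s) at $80 each.

Verdant: 0 units, pays $0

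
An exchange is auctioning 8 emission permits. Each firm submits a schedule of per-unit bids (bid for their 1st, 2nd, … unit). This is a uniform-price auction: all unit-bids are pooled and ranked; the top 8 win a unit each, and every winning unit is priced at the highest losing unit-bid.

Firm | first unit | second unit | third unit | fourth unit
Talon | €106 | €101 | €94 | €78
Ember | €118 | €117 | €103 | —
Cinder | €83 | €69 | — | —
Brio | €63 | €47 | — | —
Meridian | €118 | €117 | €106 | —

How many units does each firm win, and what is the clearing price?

Ember 3, Meridian 3, Talon 2; clearing price €94

Merging the schedules and taking the best 8: 118 (Ember-1), 118 (Meridian-1), 117 (Ember-2), 117 (Meridian-2), 106 (Talon-1), 106 (Meridian-3), 103 (Ember-3), 101 (Talon-2)
Highest rejected unit-bid = €94.
Allocation: Ember 3, Meridian 3, Talon 2.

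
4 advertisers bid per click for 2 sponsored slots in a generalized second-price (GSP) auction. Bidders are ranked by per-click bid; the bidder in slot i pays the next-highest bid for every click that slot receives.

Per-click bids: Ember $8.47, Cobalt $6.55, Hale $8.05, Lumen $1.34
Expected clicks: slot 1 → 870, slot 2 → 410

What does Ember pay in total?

Ember pays $7003.50

Ranked by bid: $8.47 (Ember) > $8.05 (Hale) > $6.55 (Cobalt) > …
Ember holds slot 1 → pays next bid $8.05 × 870 clicks = $7003.50.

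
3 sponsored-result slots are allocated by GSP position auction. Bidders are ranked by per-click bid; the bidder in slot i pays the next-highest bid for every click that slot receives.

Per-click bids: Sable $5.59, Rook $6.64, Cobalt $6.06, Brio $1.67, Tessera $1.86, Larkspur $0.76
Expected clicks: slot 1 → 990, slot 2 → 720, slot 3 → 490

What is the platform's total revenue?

Total revenue: $10935.60

Sorting advertisers: $6.64 (Rook) > $6.06 (Cobalt) > $5.59 (Sable) > $1.86 (Tessera) > …
Slot 1: Rook pays $6.06 × 990 = $5999.40
Slot 2: Cobalt pays $5.59 × 720 = $4024.80
Slot 3: Sable pays $1.86 × 490 = $911.40
Total = $10935.60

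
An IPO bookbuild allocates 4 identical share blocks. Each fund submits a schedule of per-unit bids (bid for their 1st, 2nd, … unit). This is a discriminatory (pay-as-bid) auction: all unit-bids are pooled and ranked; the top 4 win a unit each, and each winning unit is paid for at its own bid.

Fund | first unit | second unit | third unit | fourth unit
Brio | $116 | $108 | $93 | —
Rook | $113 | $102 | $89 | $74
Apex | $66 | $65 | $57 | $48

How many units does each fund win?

All unit-bids, highest first — top 4: 116 (Brio-1), 113 (Rook-1), 108 (Brio-2), 102 (Rook-2)
Next rejected bid: $93 (not a price — pay-as-bid).
Allocation: Brio 2, Rook 2.

Brio 2, Rook 2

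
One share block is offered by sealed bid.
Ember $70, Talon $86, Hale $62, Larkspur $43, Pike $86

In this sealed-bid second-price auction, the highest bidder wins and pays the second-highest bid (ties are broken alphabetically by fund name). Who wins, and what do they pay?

Bids in order: 86 (Pike) > 86 (Talon) > 70 (Ember) > 62 (Hale) > 43 (Larkspur)
Tie at $86 → Pike wins by tie-break.
Pike is highest; pays the second-highest bid, $86.

Pike pays $86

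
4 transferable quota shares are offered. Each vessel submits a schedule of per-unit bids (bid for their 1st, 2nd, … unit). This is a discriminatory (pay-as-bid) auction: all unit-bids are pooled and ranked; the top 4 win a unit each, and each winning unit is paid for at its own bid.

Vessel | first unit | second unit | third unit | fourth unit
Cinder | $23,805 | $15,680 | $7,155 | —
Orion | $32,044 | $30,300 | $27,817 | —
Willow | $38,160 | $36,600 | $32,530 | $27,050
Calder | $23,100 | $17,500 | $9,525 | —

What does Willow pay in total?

Merging the schedules and taking the best 4: 38,160 (Willow-1), 36,600 (Willow-2), 32,530 (Willow-3), 32,044 (Orion-1)
Next rejected bid: $30,300 (not a price — pay-as-bid).
Willow's winning unit-bids: 38,160 + 36,600 + 32,530 = $107,290.

Willow pays $107,290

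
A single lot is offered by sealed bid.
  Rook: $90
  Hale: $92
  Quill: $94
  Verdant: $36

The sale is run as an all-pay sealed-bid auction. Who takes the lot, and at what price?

Sorting bids: 94 (Quill) > 92 (Hale) > 90 (Rook) > 36 (Verdant)
Quill is highest and takes the item; every bidder forfeits their bid.

Quill pays $94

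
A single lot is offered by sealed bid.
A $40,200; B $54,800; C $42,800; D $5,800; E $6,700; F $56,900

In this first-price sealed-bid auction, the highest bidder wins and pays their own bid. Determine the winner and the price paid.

Sorting bids: 56,900 (F) > 54,800 (B) > 42,800 (C) > 40,200 (A) > 6,700 (E) > 5,800 (D)
F is highest → pays own bid, $56,900.

F pays $56,900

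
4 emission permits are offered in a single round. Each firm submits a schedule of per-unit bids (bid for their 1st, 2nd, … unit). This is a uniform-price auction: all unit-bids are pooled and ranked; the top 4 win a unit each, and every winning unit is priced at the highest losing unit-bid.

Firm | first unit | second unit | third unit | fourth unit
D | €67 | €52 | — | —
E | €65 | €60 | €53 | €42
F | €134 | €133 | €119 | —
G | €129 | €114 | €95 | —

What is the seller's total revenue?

Total revenue: €456

Merging the schedules and taking the best 4: 134 (F-1), 133 (F-2), 129 (G-1), 119 (F-3)
The (k+1)-th unit-bid is €114.
Allocation: F 3, G 1. Every unit priced at €114.
Revenue = 4 × 114 = €456.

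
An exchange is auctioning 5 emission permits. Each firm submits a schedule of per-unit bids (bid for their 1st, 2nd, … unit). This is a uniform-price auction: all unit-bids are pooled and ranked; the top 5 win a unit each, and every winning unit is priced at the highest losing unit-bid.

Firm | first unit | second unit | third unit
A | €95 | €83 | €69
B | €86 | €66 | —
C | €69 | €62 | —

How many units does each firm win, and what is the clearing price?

A 3, B 1, C 1; clearing price €66

Merging the schedules and taking the best 5: 95 (A-1), 86 (B-1), 83 (A-2), 69 (A-3), 69 (C-1)
First bid not allocated: €66.
Allocation: A 3, B 1, C 1.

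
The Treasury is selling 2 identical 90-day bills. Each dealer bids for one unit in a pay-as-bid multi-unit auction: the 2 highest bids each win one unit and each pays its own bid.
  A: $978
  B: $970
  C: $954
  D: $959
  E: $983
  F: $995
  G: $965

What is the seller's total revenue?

Sorting: 995 (F), 983 (E), 978 (A), 970 (B), …
Top 2: F, E.
Total revenue = 995 + 983 = $1,978.

Total revenue: $1,978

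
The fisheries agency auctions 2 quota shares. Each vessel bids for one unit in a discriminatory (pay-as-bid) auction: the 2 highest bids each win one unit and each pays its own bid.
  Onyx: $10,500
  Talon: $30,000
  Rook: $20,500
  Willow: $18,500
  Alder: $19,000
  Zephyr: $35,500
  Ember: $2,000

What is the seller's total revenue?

Total revenue: $65,500

Ordering the bids: 35,500 (Zephyr), 30,000 (Talon), 20,500 (Rook), 19,000 (Alder), …
The 2 highest are Zephyr, Talon.
Total revenue = 35,500 + 30,000 = $65,500.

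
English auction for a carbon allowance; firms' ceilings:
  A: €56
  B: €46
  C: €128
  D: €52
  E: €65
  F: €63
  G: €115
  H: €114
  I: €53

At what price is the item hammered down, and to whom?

C wins at €115

Limits ranked: 128 (C) > 115 (G) > 114 (H) > 65 (E) > 63 (F) > 56 (A) > …
G is the last rival to drop out, at €115; C remains and wins at that price.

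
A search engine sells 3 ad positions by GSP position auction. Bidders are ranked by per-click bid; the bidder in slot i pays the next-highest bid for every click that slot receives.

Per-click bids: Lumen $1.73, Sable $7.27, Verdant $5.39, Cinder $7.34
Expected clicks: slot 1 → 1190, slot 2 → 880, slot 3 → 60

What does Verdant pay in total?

Verdant pays $103.80

Sorting advertisers: $7.34 (Cinder) > $7.27 (Sable) > $5.39 (Verdant) > $1.73 (Lumen)
Verdant holds slot 3 → pays next bid $1.73 × 60 clicks = $103.80.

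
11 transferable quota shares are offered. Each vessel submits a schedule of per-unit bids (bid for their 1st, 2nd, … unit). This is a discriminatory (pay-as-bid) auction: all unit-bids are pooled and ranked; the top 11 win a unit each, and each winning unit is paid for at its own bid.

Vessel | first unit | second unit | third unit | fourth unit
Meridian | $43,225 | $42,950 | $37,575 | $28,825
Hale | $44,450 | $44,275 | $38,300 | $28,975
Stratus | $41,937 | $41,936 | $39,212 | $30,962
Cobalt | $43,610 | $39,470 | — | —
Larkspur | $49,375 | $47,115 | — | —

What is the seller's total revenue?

All unit-bids, highest first — top 11: 49,375 (Larkspur-1), 47,115 (Larkspur-2), 44,450 (Hale-1), 44,275 (Hale-2), 43,610 (Cobalt-1), 43,225 (Meridian-1), 42,950 (Meridian-2), 41,937 (Stratus-1), 41,936 (Stratus-2), 39,470 (Cobalt-2), 39,212 (Stratus-3)
Next rejected bid: $38,300 (not a price — pay-as-bid).
Each winning unit pays its own bid.
Revenue = 49,375 + 47,115 + 44,450 + 44,275 + 43,610 + 43,225 + 42,950 + 41,937 + 41,936 + 39,470 + 39,212 = $477,555.

Total revenue: $477,555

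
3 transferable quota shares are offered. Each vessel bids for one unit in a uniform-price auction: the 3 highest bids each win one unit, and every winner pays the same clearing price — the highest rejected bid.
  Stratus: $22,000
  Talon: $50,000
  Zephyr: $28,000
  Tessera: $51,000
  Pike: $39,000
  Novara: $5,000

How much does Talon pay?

Sorting: 51,000 (Tessera), 50,000 (Talon), 39,000 (Pike), 28,000 (Zephyr), 22,000 (Stratus), …
Top 3: Tessera, Talon, Pike.
Clearing price = highest rejected bid = $28,000.
Talon wins → pays $28,000.

Talon pays $28,000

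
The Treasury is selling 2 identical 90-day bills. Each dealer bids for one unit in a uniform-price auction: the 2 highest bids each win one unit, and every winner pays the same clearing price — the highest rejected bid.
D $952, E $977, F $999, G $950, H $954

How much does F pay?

F pays $954

Bids ranked high→low: 999 (F), 977 (E), 954 (H), 952 (D), …
Top 2: F, E.
Highest unsuccessful bid: $954 → clearing price.
F wins → pays $954.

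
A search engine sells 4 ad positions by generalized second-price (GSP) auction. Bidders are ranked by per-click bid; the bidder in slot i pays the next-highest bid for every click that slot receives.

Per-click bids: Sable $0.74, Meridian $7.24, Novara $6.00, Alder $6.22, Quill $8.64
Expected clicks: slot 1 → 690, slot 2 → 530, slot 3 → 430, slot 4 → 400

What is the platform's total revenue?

Ranked by bid: $8.64 (Quill) > $7.24 (Meridian) > $6.22 (Alder) > $6.00 (Novara) > $0.74 (Sable)
Slot 1: Quill pays $7.24 × 690 = $4995.60
Slot 2: Meridian pays $6.22 × 530 = $3296.60
Slot 3: Alder pays $6.00 × 430 = $2580.00
Slot 4: Novara pays $0.74 × 400 = $296.00
Total = $11168.20

Total revenue: $11168.20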